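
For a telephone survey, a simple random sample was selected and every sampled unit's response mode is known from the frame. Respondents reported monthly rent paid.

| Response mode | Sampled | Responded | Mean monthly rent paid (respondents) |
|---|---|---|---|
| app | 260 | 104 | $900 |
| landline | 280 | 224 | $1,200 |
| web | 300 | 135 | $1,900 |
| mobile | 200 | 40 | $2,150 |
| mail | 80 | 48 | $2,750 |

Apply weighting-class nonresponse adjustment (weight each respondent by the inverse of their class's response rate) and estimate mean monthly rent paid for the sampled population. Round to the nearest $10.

Response rates by class: app 104/260 = 40%, landline 224/280 = 80%, web 135/300 = 45%, mobile 40/200 = 20%, mail 48/80 = 60%.
Inverse-response-rate weighting restores each class to its sampled count, so class totals weight by n_sampled:
  app: 260 × 900 = 234,000
  landline: 280 × 1200 = 336,000
  web: 300 × 1900 = 570,000
  mobile: 200 × 2150 = 430,000
  mail: 80 × 2750 = 220,000
Adjusted estimate = 1,790,000 / 1,120 = 1598.21 → $1,600.

$1,600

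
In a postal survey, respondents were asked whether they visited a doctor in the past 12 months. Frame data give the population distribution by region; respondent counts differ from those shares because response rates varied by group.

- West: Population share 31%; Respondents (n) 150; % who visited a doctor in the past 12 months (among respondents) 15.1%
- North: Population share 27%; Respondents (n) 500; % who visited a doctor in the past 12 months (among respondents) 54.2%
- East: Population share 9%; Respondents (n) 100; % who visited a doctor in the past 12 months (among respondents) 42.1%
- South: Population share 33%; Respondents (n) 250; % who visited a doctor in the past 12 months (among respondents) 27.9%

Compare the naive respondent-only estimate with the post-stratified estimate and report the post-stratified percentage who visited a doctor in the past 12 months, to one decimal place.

32.3%

Without adjustment, the pooled respondent share is:
  (150/1000)×15.1 + (500/1000)×54.2 + (100/1000)×42.1 + (250/1000)×27.9 = 40.55%
Post-stratifying to population shares instead:
  0.31×15.1 + 0.27×54.2 + 0.09×42.1 + 0.33×27.9 = 32.311%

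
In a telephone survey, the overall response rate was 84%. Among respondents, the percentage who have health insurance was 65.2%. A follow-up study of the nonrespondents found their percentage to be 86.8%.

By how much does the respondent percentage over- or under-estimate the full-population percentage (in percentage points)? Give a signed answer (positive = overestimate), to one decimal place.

-3.5 percentage points

Nonresponse fraction = 1 − 0.84 = 0.16.
Bias = (nonresponse fraction) × (respondent percentage − nonrespondent percentage)
     = 0.16 × (65.2 − 86.8) = 0.16 × -21.6 = -3.456.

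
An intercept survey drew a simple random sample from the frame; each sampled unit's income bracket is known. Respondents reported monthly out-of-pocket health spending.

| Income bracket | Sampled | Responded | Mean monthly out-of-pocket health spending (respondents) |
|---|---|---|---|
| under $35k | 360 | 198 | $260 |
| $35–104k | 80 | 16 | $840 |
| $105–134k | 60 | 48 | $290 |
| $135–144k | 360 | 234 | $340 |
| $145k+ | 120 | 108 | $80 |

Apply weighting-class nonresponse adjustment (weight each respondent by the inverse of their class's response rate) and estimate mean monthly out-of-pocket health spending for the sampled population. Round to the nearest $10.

$320

Response rates by class: under $35k 198/360 = 55%, $35–104k 16/80 = 20%, $105–134k 48/60 = 80%, $135–144k 234/360 = 65%, $145k+ 108/120 = 90%.
With weight = n_sampled/n_responded per class, the weighted class total is n_sampled:
  under $35k: 360 × 260 = 93,600
  $35–104k: 80 × 840 = 67,200
  $105–134k: 60 × 290 = 17,400
  $135–144k: 360 × 340 = 122,400
  $145k+: 120 × 80 = 9600
Adjusted estimate = 310,200 / 980 = 316.531 → $320.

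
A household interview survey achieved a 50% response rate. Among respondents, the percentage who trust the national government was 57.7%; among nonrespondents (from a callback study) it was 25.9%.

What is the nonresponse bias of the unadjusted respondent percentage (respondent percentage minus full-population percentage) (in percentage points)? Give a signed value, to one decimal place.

+15.9 percentage points

Nonresponse fraction = 1 − 0.5 = 0.5.
Bias = (nonresponse fraction) × (respondent percentage − nonrespondent percentage)
     = 0.5 × (57.7 − 25.9) = 0.5 × 31.8 = 15.9.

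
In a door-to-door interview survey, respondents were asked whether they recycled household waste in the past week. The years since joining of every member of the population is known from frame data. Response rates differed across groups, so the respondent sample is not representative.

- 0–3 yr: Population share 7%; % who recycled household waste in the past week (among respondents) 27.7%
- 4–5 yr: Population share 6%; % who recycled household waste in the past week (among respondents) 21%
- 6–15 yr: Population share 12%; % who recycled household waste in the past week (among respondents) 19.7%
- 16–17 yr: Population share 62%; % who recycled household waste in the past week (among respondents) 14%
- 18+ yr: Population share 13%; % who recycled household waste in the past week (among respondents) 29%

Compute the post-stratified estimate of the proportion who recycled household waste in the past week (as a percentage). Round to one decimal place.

Reweight to the known years since joining distribution:
  0–3 yr: 0.07 × 27.7 = 1.939
  4–5 yr: 0.06 × 21 = 1.26
  6–15 yr: 0.12 × 19.7 = 2.364
  16–17 yr: 0.62 × 14 = 8.68
  18+ yr: 0.13 × 29 = 3.77
Post-stratified estimate = 18.013 → 18.0%.

18.0%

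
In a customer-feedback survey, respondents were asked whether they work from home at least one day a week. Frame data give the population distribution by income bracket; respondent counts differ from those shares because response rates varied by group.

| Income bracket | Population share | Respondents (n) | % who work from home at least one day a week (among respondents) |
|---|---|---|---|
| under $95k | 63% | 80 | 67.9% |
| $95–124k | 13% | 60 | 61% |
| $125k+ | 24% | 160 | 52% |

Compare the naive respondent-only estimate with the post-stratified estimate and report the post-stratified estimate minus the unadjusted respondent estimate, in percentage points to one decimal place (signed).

Naive respondent-only estimate (weights = respondent counts):
  (80/300)×67.9 + (60/300)×61 + (160/300)×52 = 58.04%
Post-stratified estimate weights by population shares:
  0.63×67.9 + 0.13×61 + 0.24×52 = 63.187%
Difference = 63.187 − 58.04 = 5.147 pp.

+5.1 percentage points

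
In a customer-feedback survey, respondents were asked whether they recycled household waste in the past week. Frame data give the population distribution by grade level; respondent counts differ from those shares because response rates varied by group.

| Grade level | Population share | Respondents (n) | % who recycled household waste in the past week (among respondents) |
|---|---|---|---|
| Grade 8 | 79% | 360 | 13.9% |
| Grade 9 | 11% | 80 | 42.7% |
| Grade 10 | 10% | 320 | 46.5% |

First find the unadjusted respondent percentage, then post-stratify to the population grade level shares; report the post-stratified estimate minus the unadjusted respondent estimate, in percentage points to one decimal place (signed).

-10.3 percentage points

Naive respondent-only estimate (weights = respondent counts):
  (360/760)×13.9 + (80/760)×42.7 + (320/760)×46.5 = 30.6579%
Post-stratified estimate weights by population shares:
  0.79×13.9 + 0.11×42.7 + 0.1×46.5 = 20.328%
Difference = 20.328 − 30.6579 = -10.3299 pp.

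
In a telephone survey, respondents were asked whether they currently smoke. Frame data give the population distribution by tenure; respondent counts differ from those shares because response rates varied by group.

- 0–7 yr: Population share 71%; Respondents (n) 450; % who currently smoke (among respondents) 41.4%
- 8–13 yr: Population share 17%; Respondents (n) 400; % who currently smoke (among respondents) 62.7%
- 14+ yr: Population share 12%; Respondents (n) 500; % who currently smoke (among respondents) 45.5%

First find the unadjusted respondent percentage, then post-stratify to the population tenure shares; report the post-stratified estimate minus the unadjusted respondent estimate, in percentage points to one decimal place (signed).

Naive respondent-only estimate (weights = respondent counts):
  (450/1350)×41.4 + (400/1350)×62.7 + (500/1350)×45.5 = 49.2296%
Post-stratifying to population shares instead:
  0.71×41.4 + 0.17×62.7 + 0.12×45.5 = 45.513%
Difference = 45.513 − 49.2296 = -3.7166 pp.

-3.7 percentage points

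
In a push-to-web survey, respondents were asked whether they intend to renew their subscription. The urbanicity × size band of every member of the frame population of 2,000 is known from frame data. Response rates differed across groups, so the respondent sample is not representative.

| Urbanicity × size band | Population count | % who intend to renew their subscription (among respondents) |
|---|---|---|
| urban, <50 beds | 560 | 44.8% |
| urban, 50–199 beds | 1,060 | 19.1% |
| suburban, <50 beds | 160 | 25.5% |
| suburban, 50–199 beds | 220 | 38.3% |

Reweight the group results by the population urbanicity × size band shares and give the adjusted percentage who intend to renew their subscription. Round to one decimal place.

Reweight to the known urbanicity × size band distribution:
  urban, <50 beds: (560/2,000) × 44.8 = 12.544
  urban, 50–199 beds: (1,060/2,000) × 19.1 = 10.123
  suburban, <50 beds: (160/2,000) × 25.5 = 2.04
  suburban, 50–199 beds: (220/2,000) × 38.3 = 4.213
Post-stratified estimate = 28.92 → 28.9%.

28.9%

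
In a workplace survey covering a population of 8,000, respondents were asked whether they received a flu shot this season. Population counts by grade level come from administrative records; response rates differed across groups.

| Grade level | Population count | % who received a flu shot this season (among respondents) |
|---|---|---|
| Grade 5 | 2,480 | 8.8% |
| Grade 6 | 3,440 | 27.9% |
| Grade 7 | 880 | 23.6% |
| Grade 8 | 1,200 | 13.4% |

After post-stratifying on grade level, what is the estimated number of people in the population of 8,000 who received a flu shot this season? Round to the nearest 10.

1,550

Each cell contributes its population count × the respondent rate:
  Grade 5: 2,480 × 8.8% = 218.24
  Grade 6: 3,440 × 27.9% = 959.76
  Grade 7: 880 × 23.6% = 207.68
  Grade 8: 1,200 × 13.4% = 160.8
Estimated total = 1546.48 → 1,550.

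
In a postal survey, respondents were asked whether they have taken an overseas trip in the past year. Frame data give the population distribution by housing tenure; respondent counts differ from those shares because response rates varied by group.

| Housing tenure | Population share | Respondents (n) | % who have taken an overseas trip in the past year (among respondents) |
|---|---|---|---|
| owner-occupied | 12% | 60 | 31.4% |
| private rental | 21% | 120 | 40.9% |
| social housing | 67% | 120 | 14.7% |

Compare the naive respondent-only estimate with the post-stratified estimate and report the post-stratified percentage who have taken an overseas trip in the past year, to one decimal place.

Naive respondent-only estimate (weights = respondent counts):
  (60/300)×31.4 + (120/300)×40.9 + (120/300)×14.7 = 28.52%
Post-stratifying to population shares instead:
  0.12×31.4 + 0.21×40.9 + 0.67×14.7 = 22.206%

22.2%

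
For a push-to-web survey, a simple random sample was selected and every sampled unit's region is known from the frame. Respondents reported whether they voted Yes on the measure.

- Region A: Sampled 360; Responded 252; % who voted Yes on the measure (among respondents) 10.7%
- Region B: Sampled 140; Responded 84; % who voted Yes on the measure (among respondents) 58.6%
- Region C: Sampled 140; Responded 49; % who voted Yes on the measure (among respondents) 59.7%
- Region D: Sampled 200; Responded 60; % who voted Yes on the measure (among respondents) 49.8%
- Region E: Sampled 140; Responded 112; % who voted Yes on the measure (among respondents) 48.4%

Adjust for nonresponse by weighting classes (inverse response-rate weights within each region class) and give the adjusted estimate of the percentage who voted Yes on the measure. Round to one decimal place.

Response rates by class: Region A 252/360 = 70%, Region B 84/140 = 60%, Region C 49/140 = 35%, Region D 60/200 = 30%, Region E 112/140 = 80%.
With weight = n_sampled/n_responded per class, the weighted class total is n_sampled:
  Region A: 360 × 10.7 = 3852
  Region B: 140 × 58.6 = 8204
  Region C: 140 × 59.7 = 8358
  Region D: 200 × 49.8 = 9960
  Region E: 140 × 48.4 = 6776
Adjusted estimate = 37,150 / 980 = 37.9082 → 37.9%.

37.9%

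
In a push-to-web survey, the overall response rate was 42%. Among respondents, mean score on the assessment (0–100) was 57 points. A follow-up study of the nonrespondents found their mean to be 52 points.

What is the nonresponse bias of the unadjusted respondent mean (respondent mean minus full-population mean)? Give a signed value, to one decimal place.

+2.9

Nonresponse fraction = 1 − 0.42 = 0.58.
Bias = (nonresponse fraction) × (respondent mean − nonrespondent mean)
     = 0.58 × (57 − 52) = 0.58 × 5 = 2.9.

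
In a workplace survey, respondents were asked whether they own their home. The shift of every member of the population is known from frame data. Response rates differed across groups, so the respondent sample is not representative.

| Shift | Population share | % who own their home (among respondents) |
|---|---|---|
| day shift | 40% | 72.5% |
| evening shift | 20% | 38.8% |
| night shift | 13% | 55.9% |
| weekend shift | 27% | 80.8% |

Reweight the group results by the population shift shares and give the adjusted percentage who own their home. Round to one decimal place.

Weight each group's respondent value by its population share:
  day shift: 0.4 × 72.5 = 29
  evening shift: 0.2 × 38.8 = 7.76
  night shift: 0.13 × 55.9 = 7.267
  weekend shift: 0.27 × 80.8 = 21.816
Post-stratified estimate = 65.843 → 65.8%.

65.8%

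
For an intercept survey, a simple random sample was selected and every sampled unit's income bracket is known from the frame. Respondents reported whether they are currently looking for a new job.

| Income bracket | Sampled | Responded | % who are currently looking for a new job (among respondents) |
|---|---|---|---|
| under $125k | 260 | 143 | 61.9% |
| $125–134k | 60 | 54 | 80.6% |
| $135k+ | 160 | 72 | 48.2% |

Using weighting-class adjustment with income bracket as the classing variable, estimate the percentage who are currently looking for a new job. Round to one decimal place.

Class response rates: under $125k 143/260 = 55%, $125–134k 54/60 = 90%, $135k+ 72/160 = 45%.
With weight = n_sampled/n_responded per class, the weighted class total is n_sampled:
  under $125k: 260 × 61.9 = 16,094
  $125–134k: 60 × 80.6 = 4836
  $135k+: 160 × 48.2 = 7712
Adjusted estimate = 28,642 / 480 = 59.6708 → 59.7%.

59.7%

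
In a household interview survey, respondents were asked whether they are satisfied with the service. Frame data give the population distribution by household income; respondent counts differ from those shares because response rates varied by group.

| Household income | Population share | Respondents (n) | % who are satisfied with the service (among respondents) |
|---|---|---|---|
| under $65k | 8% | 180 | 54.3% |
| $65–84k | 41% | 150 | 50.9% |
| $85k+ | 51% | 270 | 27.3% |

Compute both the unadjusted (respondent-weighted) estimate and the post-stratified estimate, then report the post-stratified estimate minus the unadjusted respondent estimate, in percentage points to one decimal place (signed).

Without adjustment, the pooled respondent share is:
  (180/600)×54.3 + (150/600)×50.9 + (270/600)×27.3 = 41.3%
Post-stratifying to population shares instead:
  0.08×54.3 + 0.41×50.9 + 0.51×27.3 = 39.136%
Difference = 39.136 − 41.3 = -2.164 pp.

-2.2 percentage points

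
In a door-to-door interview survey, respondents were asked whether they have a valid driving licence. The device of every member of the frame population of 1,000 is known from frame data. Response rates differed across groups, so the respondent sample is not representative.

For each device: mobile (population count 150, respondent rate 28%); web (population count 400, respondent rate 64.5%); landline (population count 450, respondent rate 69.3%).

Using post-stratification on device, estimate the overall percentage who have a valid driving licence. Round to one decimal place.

61.2%

Post-stratification weights by population share, not respondent share:
  mobile: (150/1,000) × 28 = 4.2
  web: (400/1,000) × 64.5 = 25.8
  landline: (450/1,000) × 69.3 = 31.185
Post-stratified estimate = 61.185 → 61.2%.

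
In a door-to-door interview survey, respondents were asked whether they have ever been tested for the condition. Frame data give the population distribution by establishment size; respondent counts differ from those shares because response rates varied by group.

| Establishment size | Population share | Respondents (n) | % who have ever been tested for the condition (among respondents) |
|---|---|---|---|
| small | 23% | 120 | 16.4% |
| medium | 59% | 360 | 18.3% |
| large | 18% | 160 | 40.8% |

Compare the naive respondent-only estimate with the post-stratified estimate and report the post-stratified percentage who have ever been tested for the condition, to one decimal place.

Without adjustment, the pooled respondent share is:
  (120/640)×16.4 + (360/640)×18.3 + (160/640)×40.8 = 23.5688%
Reweighting by population establishment size shares:
  0.23×16.4 + 0.59×18.3 + 0.18×40.8 = 21.913%

21.9%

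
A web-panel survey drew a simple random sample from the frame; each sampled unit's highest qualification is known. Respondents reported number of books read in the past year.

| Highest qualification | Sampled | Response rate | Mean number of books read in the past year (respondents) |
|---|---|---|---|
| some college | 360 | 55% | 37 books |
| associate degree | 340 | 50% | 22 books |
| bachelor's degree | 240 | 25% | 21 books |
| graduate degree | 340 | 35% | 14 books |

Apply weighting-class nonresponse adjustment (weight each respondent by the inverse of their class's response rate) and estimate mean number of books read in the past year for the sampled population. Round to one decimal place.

23.9

Inverse-response-rate weighting restores each class to its sampled count, so class totals weight by n_sampled:
  some college: 360 × 37 = 13,320
  associate degree: 340 × 22 = 7480
  bachelor's degree: 240 × 21 = 5040
  graduate degree: 340 × 14 = 4760
Adjusted estimate = 30,600 / 1,280 = 23.9062 → 23.9.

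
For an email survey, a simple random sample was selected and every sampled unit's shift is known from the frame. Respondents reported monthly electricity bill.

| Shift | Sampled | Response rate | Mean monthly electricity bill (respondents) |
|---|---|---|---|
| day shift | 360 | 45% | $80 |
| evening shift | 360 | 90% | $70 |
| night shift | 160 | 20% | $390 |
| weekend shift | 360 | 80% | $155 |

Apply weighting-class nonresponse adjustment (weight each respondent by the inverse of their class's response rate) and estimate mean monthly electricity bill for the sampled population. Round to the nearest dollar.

With weight = n_sampled/n_responded per class, the weighted class total is n_sampled:
  day shift: 360 × 80 = 28,800
  evening shift: 360 × 70 = 25,200
  night shift: 160 × 390 = 62,400
  weekend shift: 360 × 155 = 55,800
Adjusted estimate = 172,200 / 1,240 = 138.871 → $139.

$139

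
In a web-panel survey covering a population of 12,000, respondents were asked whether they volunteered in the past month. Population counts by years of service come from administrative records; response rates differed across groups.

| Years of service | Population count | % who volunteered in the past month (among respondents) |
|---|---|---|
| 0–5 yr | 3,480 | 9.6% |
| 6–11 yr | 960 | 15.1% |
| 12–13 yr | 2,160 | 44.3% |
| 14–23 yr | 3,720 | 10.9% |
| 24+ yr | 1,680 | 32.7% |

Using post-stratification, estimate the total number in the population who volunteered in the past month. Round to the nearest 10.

Estimated count per cell = population count × respondent percentage:
  0–5 yr: 3,480 × 9.6% = 334.08
  6–11 yr: 960 × 15.1% = 144.96
  12–13 yr: 2,160 × 44.3% = 956.88
  14–23 yr: 3,720 × 10.9% = 405.48
  24+ yr: 1,680 × 32.7% = 549.36
Estimated total = 2390.76 → 2,390.

2,390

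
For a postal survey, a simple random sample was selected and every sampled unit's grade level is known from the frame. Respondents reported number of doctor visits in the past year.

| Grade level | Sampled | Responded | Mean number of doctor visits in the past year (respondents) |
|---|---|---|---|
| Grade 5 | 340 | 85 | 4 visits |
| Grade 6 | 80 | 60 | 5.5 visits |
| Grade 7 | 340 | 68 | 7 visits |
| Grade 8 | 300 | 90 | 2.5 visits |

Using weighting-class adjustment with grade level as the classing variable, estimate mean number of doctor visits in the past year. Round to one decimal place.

Class response rates: Grade 5 85/340 = 25%, Grade 6 60/80 = 75%, Grade 7 68/340 = 20%, Grade 8 90/300 = 30%.
With weight = n_sampled/n_responded per class, the weighted class total is n_sampled:
  Grade 5: 340 × 4 = 1360
  Grade 6: 80 × 5.5 = 440
  Grade 7: 340 × 7 = 2380
  Grade 8: 300 × 2.5 = 750
Adjusted estimate = 4930 / 1,060 = 4.65094 → 4.7.

4.7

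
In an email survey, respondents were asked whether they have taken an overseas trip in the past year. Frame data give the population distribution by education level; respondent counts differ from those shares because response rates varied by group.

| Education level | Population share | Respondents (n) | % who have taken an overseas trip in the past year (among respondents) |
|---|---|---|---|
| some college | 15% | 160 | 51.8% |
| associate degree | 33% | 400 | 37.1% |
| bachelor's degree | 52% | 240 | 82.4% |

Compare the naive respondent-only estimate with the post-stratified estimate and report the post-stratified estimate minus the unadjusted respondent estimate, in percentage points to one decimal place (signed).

Unadjusted (pooled respondent) estimate weights by respondent counts:
  (160/800)×51.8 + (400/800)×37.1 + (240/800)×82.4 = 53.63%
Post-stratifying to population shares instead:
  0.15×51.8 + 0.33×37.1 + 0.52×82.4 = 62.861%
Difference = 62.861 − 53.63 = 9.231 pp.

+9.2 percentage points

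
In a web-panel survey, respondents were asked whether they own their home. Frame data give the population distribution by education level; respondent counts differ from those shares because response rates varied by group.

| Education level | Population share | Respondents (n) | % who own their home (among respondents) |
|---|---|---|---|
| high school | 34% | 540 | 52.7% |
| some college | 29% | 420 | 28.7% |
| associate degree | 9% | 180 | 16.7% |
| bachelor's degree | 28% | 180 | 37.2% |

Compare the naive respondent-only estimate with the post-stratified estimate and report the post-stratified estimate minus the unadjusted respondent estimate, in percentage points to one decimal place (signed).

Unadjusted (pooled respondent) estimate weights by respondent counts:
  (540/1320)×52.7 + (420/1320)×28.7 + (180/1320)×16.7 + (180/1320)×37.2 = 38.0409%
Post-stratifying to population shares instead:
  0.34×52.7 + 0.29×28.7 + 0.09×16.7 + 0.28×37.2 = 38.16%
Difference = 38.16 − 38.0409 = 0.1191 pp.

+0.1 percentage points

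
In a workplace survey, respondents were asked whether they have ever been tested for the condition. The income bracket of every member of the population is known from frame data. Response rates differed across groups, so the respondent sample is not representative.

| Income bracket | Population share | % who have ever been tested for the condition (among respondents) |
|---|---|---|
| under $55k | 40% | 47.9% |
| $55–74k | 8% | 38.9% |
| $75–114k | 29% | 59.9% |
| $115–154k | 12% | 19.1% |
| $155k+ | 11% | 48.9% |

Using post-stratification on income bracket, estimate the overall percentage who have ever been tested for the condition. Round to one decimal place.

47.3%

Each cell contributes population-share × respondent value:
  under $55k: 0.4 × 47.9 = 19.16
  $55–74k: 0.08 × 38.9 = 3.112
  $75–114k: 0.29 × 59.9 = 17.371
  $115–154k: 0.12 × 19.1 = 2.292
  $155k+: 0.11 × 48.9 = 5.379
Post-stratified estimate = 47.314 → 47.3%.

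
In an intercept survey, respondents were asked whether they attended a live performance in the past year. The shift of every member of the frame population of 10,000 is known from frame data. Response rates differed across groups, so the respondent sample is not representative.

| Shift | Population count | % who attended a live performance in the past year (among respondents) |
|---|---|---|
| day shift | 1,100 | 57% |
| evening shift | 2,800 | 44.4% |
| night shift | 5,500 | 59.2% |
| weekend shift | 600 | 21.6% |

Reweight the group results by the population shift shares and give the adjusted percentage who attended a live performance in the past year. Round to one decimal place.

52.6%

Reweight to the known shift distribution:
  day shift: (1,100/10,000) × 57 = 6.27
  evening shift: (2,800/10,000) × 44.4 = 12.432
  night shift: (5,500/10,000) × 59.2 = 32.56
  weekend shift: (600/10,000) × 21.6 = 1.296
Post-stratified estimate = 52.558 → 52.6%.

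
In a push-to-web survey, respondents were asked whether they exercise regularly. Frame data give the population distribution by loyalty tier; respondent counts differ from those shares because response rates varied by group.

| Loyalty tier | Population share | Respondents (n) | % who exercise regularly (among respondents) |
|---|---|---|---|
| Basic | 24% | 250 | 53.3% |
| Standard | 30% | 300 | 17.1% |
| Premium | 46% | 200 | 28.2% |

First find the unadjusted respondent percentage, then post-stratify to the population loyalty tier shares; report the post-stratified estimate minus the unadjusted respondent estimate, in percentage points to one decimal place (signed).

Unadjusted (pooled respondent) estimate weights by respondent counts:
  (250/750)×53.3 + (300/750)×17.1 + (200/750)×28.2 = 32.1267%
Post-stratifying to population shares instead:
  0.24×53.3 + 0.3×17.1 + 0.46×28.2 = 30.894%
Difference = 30.894 − 32.1267 = -1.2327 pp.

-1.2 percentage points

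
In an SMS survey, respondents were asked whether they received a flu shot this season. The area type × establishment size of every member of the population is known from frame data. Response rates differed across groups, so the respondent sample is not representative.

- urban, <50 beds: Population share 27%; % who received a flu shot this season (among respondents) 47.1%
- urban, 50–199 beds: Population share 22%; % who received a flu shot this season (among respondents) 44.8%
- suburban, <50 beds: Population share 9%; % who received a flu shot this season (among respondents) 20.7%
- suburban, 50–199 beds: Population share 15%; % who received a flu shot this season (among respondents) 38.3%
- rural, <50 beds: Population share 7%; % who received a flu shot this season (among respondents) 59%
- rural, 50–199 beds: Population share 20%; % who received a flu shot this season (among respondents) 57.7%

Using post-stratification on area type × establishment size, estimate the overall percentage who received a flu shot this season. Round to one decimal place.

Reweight to the known area type × establishment size distribution:
  urban, <50 beds: 0.27 × 47.1 = 12.717
  urban, 50–199 beds: 0.22 × 44.8 = 9.856
  suburban, <50 beds: 0.09 × 20.7 = 1.863
  suburban, 50–199 beds: 0.15 × 38.3 = 5.745
  rural, <50 beds: 0.07 × 59 = 4.13
  rural, 50–199 beds: 0.2 × 57.7 = 11.54
Post-stratified estimate = 45.851 → 45.9%.

45.9%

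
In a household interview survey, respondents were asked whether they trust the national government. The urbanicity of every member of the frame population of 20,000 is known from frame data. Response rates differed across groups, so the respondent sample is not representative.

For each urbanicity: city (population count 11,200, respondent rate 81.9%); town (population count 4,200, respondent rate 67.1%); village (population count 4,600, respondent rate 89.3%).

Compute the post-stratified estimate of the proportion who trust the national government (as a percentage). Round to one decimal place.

Reweight to the known urbanicity distribution:
  city: (11,200/20,000) × 81.9 = 45.864
  town: (4,200/20,000) × 67.1 = 14.091
  village: (4,600/20,000) × 89.3 = 20.539
Post-stratified estimate = 80.494 → 80.5%.

80.5%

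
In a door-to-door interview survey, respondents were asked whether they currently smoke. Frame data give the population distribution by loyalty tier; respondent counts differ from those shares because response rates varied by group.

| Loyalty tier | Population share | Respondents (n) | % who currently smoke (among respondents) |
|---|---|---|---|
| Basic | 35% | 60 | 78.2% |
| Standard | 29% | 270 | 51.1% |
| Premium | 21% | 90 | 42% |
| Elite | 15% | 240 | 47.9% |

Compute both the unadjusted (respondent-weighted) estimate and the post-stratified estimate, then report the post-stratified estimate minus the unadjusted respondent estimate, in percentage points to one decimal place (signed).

Naive respondent-only estimate (weights = respondent counts):
  (60/660)×78.2 + (270/660)×51.1 + (90/660)×42 + (240/660)×47.9 = 51.1591%
Post-stratified estimate weights by population shares:
  0.35×78.2 + 0.29×51.1 + 0.21×42 + 0.15×47.9 = 58.194%
Difference = 58.194 − 51.1591 = 7.0349 pp.

+7.0 percentage points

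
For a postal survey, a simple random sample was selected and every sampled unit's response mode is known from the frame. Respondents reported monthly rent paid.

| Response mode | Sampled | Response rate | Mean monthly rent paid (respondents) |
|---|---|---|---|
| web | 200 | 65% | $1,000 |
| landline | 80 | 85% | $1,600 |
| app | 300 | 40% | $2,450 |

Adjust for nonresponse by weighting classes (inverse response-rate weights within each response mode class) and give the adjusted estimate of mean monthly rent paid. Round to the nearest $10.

Inverse-response-rate weighting restores each class to its sampled count, so class totals weight by n_sampled:
  web: 200 × 1000 = 200,000
  landline: 80 × 1600 = 128,000
  app: 300 × 2450 = 735,000
Adjusted estimate = 1,063,000 / 580 = 1832.76 → $1,830.

$1,830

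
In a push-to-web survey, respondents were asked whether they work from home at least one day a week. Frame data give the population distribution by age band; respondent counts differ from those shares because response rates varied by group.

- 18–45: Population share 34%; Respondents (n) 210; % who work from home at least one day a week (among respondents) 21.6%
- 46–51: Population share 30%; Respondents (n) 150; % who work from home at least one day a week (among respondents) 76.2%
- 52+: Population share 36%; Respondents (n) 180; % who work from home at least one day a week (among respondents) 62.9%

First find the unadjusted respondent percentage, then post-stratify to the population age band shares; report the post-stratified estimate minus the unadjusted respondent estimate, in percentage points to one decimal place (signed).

Naive respondent-only estimate (weights = respondent counts):
  (210/540)×21.6 + (150/540)×76.2 + (180/540)×62.9 = 50.5333%
Reweighting by population age band shares:
  0.34×21.6 + 0.3×76.2 + 0.36×62.9 = 52.848%
Difference = 52.848 − 50.5333 = 2.3147 pp.

+2.3 percentage points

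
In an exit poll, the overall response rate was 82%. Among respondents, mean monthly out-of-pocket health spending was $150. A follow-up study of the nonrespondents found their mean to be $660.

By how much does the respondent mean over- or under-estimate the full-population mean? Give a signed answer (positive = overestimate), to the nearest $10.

-$90

Nonresponse fraction = 1 − 0.82 = 0.18.
Bias = (nonresponse fraction) × (respondent mean − nonrespondent mean)
     = 0.18 × (150 − 660) = 0.18 × -510 = -91.8.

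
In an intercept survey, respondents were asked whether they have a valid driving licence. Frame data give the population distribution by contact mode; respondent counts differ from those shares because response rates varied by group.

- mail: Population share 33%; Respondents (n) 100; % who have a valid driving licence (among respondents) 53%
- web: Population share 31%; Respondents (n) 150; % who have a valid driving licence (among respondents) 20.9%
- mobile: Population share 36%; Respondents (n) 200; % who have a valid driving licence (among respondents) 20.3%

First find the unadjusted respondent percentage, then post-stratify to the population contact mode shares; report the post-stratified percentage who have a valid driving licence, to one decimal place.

Unadjusted (pooled respondent) estimate weights by respondent counts:
  (100/450)×53 + (150/450)×20.9 + (200/450)×20.3 = 27.7667%
Reweighting by population contact mode shares:
  0.33×53 + 0.31×20.9 + 0.36×20.3 = 31.277%

31.3%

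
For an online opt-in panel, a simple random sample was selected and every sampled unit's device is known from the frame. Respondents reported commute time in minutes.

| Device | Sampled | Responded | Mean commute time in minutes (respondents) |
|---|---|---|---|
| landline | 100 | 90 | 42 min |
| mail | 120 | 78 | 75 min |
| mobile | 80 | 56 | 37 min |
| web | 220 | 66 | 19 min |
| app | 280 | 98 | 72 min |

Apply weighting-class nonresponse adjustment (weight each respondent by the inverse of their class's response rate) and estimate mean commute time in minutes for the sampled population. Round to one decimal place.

50.6

Response rates by class: landline 90/100 = 90%, mail 78/120 = 65%, mobile 56/80 = 70%, web 66/220 = 30%, app 98/280 = 35%.
Inverse-response-rate weighting restores each class to its sampled count, so class totals weight by n_sampled:
  landline: 100 × 42 = 4200
  mail: 120 × 75 = 9000
  mobile: 80 × 37 = 2960
  web: 220 × 19 = 4180
  app: 280 × 72 = 20,160
Adjusted estimate = 40,500 / 800 = 50.625 → 50.6.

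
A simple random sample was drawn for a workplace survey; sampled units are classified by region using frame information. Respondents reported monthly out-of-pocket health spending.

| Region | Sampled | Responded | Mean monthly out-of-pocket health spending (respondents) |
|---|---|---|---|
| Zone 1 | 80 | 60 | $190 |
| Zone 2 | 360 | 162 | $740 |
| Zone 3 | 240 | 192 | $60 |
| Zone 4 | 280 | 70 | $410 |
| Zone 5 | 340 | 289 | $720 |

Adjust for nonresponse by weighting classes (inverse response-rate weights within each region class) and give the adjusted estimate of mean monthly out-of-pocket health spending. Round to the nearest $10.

$500

Class response rates: Zone 1 60/80 = 75%, Zone 2 162/360 = 45%, Zone 3 192/240 = 80%, Zone 4 70/280 = 25%, Zone 5 289/340 = 85%.
Inverse-response-rate weighting restores each class to its sampled count, so class totals weight by n_sampled:
  Zone 1: 80 × 190 = 15,200
  Zone 2: 360 × 740 = 266,400
  Zone 3: 240 × 60 = 14,400
  Zone 4: 280 × 410 = 114,800
  Zone 5: 340 × 720 = 244,800
Adjusted estimate = 655,600 / 1,300 = 504.308 → $500.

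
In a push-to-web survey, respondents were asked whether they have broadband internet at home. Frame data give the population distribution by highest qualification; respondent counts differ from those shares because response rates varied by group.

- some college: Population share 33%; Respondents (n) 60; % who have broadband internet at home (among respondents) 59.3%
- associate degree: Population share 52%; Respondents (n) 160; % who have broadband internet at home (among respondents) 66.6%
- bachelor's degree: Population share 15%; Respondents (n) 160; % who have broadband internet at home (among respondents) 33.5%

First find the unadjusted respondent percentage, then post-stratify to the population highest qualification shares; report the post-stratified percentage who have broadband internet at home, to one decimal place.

59.2%

Unadjusted (pooled respondent) estimate weights by respondent counts:
  (60/380)×59.3 + (160/380)×66.6 + (160/380)×33.5 = 51.5105%
Post-stratified estimate weights by population shares:
  0.33×59.3 + 0.52×66.6 + 0.15×33.5 = 59.226%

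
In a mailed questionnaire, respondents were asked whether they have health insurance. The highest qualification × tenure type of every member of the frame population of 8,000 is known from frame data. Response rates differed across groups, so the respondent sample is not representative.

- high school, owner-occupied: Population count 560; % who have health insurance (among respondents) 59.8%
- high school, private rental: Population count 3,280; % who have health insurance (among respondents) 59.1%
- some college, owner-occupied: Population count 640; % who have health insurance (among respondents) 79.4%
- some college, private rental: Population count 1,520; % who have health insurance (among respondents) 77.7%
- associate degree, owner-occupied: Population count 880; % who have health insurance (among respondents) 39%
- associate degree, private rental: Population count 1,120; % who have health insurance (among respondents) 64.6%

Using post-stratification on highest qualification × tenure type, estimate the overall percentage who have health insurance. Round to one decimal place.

62.9%

Each cell contributes population-share × respondent value:
  high school, owner-occupied: (560/8,000) × 59.8 = 4.186
  high school, private rental: (3,280/8,000) × 59.1 = 24.231
  some college, owner-occupied: (640/8,000) × 79.4 = 6.352
  some college, private rental: (1,520/8,000) × 77.7 = 14.763
  associate degree, owner-occupied: (880/8,000) × 39 = 4.29
  associate degree, private rental: (1,120/8,000) × 64.6 = 9.044
Post-stratified estimate = 62.866 → 62.9%.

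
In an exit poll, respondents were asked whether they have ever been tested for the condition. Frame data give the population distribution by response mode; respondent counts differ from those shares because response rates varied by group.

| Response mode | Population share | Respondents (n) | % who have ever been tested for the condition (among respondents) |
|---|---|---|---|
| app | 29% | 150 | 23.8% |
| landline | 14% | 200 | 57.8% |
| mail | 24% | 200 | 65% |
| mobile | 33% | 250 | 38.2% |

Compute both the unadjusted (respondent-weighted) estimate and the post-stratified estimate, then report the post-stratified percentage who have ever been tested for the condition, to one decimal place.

43.2%

Unadjusted (pooled respondent) estimate weights by respondent counts:
  (150/800)×23.8 + (200/800)×57.8 + (200/800)×65 + (250/800)×38.2 = 47.1%
Reweighting by population response mode shares:
  0.29×23.8 + 0.14×57.8 + 0.24×65 + 0.33×38.2 = 43.2%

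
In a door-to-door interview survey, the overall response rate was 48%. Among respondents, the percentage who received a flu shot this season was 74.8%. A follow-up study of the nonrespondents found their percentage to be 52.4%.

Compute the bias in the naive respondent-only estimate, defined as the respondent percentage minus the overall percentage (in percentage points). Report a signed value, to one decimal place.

+11.6 percentage points

Nonresponse fraction = 1 − 0.48 = 0.52.
Bias = (nonresponse fraction) × (respondent percentage − nonrespondent percentage)
     = 0.52 × (74.8 − 52.4) = 0.52 × 22.4 = 11.648.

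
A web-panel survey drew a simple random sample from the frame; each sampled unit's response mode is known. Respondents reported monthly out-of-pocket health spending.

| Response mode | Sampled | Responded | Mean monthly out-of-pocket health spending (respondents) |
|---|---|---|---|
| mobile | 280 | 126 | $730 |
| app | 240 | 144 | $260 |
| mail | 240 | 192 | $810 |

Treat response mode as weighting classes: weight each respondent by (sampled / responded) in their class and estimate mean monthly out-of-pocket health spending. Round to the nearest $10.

$610

Response rates by class: mobile 126/280 = 45%, app 144/240 = 60%, mail 192/240 = 80%.
Inverse-response-rate weighting restores each class to its sampled count, so class totals weight by n_sampled:
  mobile: 280 × 730 = 204,400
  app: 240 × 260 = 62,400
  mail: 240 × 810 = 194,400
Adjusted estimate = 461,200 / 760 = 606.842 → $610.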